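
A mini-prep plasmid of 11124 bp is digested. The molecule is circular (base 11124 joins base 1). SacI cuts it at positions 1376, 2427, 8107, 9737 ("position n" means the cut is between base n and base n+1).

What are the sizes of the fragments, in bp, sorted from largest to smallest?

Circular molecule, 4 cuts → 4 fragments:
  2427 − 1376 = 1051 bp
  8107 − 2427 = 5680 bp
  9737 − 8107 = 1630 bp
  wrap: 11124 − 9737 + 1376 = 2763 bp
Sorted largest to smallest: 5680, 2763, 1630, 1051 bp.

5680, 2763, 1630, 1051 bp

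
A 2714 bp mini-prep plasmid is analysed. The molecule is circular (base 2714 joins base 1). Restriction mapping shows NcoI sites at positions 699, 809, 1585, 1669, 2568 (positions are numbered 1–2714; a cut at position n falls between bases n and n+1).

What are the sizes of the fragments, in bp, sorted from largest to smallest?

Circular molecule, 5 cuts → 5 fragments:
  809 − 699 = 110 bp
  1585 − 809 = 776 bp
  1669 − 1585 = 84 bp
  2568 − 1669 = 899 bp
  wrap: 2714 − 2568 + 699 = 845 bp
Sorted largest to smallest: 899, 845, 776, 110, 84 bp.

899, 845, 776, 110, 84 bp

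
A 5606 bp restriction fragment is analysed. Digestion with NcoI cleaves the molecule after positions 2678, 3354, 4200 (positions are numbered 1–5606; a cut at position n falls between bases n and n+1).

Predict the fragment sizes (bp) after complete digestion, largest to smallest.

Linear molecule, 3 cuts → 4 fragments:
  2678 − 0 = 2678 bp
  3354 − 2678 = 676 bp
  4200 − 3354 = 846 bp
  5606 − 4200 = 1406 bp
Sorted largest to smallest: 2678, 1406, 846, 676 bp.

2678, 1406, 846, 676 bp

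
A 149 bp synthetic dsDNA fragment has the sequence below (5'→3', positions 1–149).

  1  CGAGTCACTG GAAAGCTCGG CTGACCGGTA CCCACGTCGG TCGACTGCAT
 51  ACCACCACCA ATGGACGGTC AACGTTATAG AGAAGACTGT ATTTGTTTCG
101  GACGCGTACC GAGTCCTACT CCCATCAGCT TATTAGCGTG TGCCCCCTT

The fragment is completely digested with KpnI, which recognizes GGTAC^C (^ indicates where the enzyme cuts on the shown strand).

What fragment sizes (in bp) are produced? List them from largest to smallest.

118, 31 bp

The KpnI site (GGTACC) starts at position 27.
KpnI cuts after base 5 of each site (before the last base), so after position 31.
Linear molecule, 1 cut → 2 fragments:
  1–31 → 31 bp
  32–149 → 118 bp
Sorted largest to smallest: 118, 31 bp.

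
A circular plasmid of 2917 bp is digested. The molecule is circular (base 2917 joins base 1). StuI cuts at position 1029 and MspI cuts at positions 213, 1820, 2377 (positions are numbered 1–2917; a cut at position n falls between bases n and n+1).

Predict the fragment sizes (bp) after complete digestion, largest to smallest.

816, 791, 753, 557 bp

Combined cut positions (sorted): 213, 1029, 1820, 2377.
Circular molecule, 4 cuts → 4 fragments:
  1029 − 213 = 816 bp
  1820 − 1029 = 791 bp
  2377 − 1820 = 557 bp
  wrap: 2917 − 2377 + 213 = 753 bp
Sorted largest to smallest: 816, 791, 753, 557 bp.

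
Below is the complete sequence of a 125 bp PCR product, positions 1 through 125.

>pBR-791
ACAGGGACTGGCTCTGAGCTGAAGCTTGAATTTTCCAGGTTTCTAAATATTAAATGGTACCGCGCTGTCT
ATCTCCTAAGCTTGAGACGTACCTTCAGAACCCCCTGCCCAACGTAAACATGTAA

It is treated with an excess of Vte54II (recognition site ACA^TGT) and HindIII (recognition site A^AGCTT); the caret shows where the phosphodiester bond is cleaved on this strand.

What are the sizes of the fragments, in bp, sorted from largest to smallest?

The Vte54II site (ACATGT) starts at position 118.
Vte54II cuts after base 3 of each site, so after position 120.
HindIII sites (AAGCTT) start at positions 22, 78.
HindIII cuts after the first base of each site, so after positions 22, 78.
Combined cut positions: 22, 78, 120.
Linear molecule, 3 cuts → 4 fragments:
  1–22 → 22 bp
  23–78 → 56 bp
  79–120 → 42 bp
  121–125 → 5 bp
Sorted largest to smallest: 56, 42, 22, 5 bp.

56, 42, 22, 5 bp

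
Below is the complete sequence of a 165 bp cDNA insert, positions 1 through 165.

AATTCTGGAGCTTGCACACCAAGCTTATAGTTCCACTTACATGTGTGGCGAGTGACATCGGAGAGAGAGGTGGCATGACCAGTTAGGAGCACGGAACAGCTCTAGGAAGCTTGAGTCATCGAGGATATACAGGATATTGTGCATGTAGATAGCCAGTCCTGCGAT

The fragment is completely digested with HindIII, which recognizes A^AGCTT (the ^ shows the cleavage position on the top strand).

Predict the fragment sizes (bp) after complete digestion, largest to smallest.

86, 58, 21 bp

HindIII sites (AAGCTT) start at positions 21, 107.
HindIII cuts after the first base of each site, so after positions 21, 107.
Linear molecule, 2 cuts → 3 fragments:
  1–21 → 21 bp
  22–107 → 86 bp
  108–165 → 58 bp
Sorted largest to smallest: 86, 58, 21 bp.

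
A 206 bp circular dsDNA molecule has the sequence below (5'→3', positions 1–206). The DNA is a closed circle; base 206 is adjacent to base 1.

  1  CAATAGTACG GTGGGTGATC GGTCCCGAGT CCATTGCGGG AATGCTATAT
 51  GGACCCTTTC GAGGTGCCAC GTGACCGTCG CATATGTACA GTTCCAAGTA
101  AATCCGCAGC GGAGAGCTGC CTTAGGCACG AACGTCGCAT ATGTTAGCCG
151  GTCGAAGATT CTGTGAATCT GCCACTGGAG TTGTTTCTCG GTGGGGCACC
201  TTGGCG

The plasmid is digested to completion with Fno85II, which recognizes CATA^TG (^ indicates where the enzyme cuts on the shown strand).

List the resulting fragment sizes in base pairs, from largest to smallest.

149, 57 bp

Fno85II sites (CATATG) start at positions 81, 138.
Fno85II cuts after base 4 of each site, so after positions 84, 141.
Circular molecule, 2 cuts → 2 fragments:
  85–141 → 57 bp
  142–206 then 1–84 → 65 + 84 = 149 bp
Sorted largest to smallest: 149, 57 bp.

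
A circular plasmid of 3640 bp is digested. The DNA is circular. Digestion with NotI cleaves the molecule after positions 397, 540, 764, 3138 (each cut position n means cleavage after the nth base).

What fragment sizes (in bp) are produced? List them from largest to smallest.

Circular molecule, 4 cuts → 4 fragments:
  540 − 397 = 143 bp
  764 − 540 = 224 bp
  3138 − 764 = 2374 bp
  wrap: 3640 − 3138 + 397 = 899 bp
Sorted largest to smallest: 2374, 899, 224, 143 bp.

2374, 899, 224, 143 bp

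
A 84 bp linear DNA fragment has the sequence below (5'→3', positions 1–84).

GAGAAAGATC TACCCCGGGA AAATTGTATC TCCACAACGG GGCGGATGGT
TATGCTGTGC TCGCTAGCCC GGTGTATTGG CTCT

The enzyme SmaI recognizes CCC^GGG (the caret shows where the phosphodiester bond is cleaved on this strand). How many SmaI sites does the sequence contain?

1

CCCGGG occurs starting at position 14.
SmaI cuts at 1 site.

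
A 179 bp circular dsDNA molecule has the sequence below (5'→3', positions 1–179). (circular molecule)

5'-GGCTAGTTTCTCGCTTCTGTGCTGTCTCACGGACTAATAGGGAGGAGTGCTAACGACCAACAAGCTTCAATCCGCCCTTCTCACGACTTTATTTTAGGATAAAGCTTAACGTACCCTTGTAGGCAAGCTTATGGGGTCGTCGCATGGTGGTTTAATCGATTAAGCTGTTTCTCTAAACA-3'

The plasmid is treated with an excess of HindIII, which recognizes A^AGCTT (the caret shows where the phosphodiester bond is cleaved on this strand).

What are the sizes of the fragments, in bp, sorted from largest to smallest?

116, 40, 23 bp

HindIII sites (AAGCTT) start at positions 62, 102, 125.
HindIII cuts after the first base of each site, so after positions 62, 102, 125.
Circular molecule, 3 cuts → 3 fragments:
  63–102 → 40 bp
  103–125 → 23 bp
  126–179 then 1–62 → 54 + 62 = 116 bp
Sorted largest to smallest: 116, 40, 23 bp.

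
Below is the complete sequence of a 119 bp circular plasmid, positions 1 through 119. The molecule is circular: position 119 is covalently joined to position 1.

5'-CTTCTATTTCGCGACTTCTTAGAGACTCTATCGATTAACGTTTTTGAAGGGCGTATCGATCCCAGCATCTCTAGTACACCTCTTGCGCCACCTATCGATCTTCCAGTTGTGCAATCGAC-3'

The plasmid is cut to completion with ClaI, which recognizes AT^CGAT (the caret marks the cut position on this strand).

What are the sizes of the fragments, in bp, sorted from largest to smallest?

ClaI sites (ATCGAT) start at positions 30, 55, 94.
ClaI cuts after base 2 of each site, so after positions 31, 56, 95.
Circular molecule, 3 cuts → 3 fragments:
  32–56 → 25 bp
  57–95 → 39 bp
  96–119 then 1–31 → 24 + 31 = 55 bp
Sorted largest to smallest: 55, 39, 25 bp.

55, 39, 25 bp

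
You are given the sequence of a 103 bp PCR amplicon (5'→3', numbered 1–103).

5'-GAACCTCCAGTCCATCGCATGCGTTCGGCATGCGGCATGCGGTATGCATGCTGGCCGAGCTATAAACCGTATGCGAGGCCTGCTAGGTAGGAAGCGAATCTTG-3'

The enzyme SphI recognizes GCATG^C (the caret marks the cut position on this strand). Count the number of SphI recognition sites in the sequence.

4

GCATGC occurs starting at positions 17, 28, 35, 46.
SphI cuts at 4 sites.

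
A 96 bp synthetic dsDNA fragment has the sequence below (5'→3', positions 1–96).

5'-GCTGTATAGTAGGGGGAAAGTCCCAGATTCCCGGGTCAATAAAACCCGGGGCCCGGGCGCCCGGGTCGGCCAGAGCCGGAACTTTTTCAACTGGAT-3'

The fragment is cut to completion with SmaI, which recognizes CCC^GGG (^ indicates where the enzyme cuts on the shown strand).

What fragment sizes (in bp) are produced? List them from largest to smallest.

34, 32, 15, 8, 7 bp

SmaI sites (CCCGGG) start at positions 30, 45, 52, 60.
SmaI cuts after base 3 of each site, so after positions 32, 47, 54, 62.
Linear molecule, 4 cuts → 5 fragments:
  1–32 → 32 bp
  33–47 → 15 bp
  48–54 → 7 bp
  55–62 → 8 bp
  63–96 → 34 bp
Sorted largest to smallest: 34, 32, 15, 8, 7 bp.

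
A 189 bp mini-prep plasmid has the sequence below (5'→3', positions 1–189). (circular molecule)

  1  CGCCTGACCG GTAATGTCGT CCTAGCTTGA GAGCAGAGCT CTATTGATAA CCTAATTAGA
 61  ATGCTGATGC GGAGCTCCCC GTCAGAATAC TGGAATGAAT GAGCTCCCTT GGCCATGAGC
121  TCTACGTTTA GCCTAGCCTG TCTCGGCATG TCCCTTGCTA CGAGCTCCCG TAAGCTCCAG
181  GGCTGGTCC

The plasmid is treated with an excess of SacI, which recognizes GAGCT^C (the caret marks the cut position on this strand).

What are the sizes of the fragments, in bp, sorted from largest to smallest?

63, 45, 36, 29, 16 bp

SacI sites (GAGCTC) start at positions 36, 72, 101, 117, 162.
SacI cuts after base 5 of each site (before the last base), so after positions 40, 76, 105, 121, 166.
Circular molecule, 5 cuts → 5 fragments:
  41–76 → 36 bp
  77–105 → 29 bp
  106–121 → 16 bp
  122–166 → 45 bp
  167–189 then 1–40 → 23 + 40 = 63 bp
Sorted largest to smallest: 63, 45, 36, 29, 16 bp.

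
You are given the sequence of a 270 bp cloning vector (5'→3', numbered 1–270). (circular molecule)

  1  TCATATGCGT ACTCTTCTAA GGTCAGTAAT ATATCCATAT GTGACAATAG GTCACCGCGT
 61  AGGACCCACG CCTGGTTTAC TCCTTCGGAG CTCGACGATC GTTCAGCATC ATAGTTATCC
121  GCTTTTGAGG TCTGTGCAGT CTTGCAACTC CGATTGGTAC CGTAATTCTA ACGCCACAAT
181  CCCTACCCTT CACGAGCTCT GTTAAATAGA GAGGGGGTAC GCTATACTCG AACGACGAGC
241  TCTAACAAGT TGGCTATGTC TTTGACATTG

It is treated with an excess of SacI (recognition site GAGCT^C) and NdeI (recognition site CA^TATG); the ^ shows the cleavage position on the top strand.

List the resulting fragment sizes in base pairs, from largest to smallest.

SacI sites (GAGCTC) start at positions 88, 194, 237.
SacI cuts after base 5 of each site (before the last base), so after positions 92, 198, 241.
NdeI sites (CATATG) start at positions 2, 36.
NdeI cuts after base 2 of each site, so after positions 3, 37.
Combined cut positions: 3, 37, 92, 198, 241.
Circular molecule, 5 cuts → 5 fragments:
  4–37 → 34 bp
  38–92 → 55 bp
  93–198 → 106 bp
  199–241 → 43 bp
  242–270 then 1–3 → 29 + 3 = 32 bp
Sorted largest to smallest: 106, 55, 43, 34, 32 bp.

106, 55, 43, 34, 32 bp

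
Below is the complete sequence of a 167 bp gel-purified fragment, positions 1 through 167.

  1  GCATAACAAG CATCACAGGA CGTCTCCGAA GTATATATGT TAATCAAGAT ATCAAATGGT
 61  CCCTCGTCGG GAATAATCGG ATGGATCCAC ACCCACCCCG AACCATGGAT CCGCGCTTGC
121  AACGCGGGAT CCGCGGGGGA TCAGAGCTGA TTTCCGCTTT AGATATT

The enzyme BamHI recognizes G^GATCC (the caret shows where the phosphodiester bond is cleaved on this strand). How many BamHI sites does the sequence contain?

GGATCC occurs starting at positions 83, 107, 127.
BamHI cuts at 3 sites.

3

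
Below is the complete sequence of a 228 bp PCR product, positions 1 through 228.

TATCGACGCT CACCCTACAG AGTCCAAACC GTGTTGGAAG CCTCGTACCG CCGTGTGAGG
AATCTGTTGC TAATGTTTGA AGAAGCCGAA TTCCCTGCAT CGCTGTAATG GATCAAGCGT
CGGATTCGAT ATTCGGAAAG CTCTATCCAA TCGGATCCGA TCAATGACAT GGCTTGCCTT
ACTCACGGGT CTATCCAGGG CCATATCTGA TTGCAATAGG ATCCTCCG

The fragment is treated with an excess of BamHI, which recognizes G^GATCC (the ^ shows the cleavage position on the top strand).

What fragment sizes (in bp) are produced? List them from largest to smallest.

BamHI sites (GGATCC) start at positions 153, 219.
BamHI cuts after the first base of each site, so after positions 153, 219.
Linear molecule, 2 cuts → 3 fragments:
  1–153 → 153 bp
  154–219 → 66 bp
  220–228 → 9 bp
Sorted largest to smallest: 153, 66, 9 bp.

153, 66, 9 bp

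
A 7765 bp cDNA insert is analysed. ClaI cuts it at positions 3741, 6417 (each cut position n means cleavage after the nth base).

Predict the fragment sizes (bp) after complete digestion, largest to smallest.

Linear molecule, 2 cuts → 3 fragments:
  3741 − 0 = 3741 bp
  6417 − 3741 = 2676 bp
  7765 − 6417 = 1348 bp
Sorted largest to smallest: 3741, 2676, 1348 bp.

3741, 2676, 1348 bp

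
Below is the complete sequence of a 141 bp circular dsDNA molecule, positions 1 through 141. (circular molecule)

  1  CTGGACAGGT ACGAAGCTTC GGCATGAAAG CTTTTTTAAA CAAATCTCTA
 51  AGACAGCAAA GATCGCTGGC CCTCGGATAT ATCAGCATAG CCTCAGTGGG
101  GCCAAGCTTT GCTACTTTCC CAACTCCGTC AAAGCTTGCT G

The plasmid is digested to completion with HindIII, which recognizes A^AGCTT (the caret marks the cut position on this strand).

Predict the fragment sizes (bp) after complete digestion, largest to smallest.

76, 28, 23, 14 bp

HindIII sites (AAGCTT) start at positions 14, 28, 104, 132.
HindIII cuts after the first base of each site, so after positions 14, 28, 104, 132.
Circular molecule, 4 cuts → 4 fragments:
  15–28 → 14 bp
  29–104 → 76 bp
  105–132 → 28 bp
  133–141 then 1–14 → 9 + 14 = 23 bp
Sorted largest to smallest: 76, 28, 23, 14 bp.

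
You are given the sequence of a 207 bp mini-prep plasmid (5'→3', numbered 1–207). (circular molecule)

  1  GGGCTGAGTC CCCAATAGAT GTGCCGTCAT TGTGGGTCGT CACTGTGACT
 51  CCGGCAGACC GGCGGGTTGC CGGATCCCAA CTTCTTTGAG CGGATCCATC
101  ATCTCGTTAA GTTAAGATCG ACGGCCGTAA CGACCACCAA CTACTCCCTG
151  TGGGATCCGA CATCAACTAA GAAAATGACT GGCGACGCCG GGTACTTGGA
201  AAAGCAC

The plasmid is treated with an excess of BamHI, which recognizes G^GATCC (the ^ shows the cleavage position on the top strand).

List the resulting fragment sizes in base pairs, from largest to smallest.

BamHI sites (GGATCC) start at positions 72, 92, 153.
BamHI cuts after the first base of each site, so after positions 72, 92, 153.
Circular molecule, 3 cuts → 3 fragments:
  73–92 → 20 bp
  93–153 → 61 bp
  154–207 then 1–72 → 54 + 72 = 126 bp
Sorted largest to smallest: 126, 61, 20 bp.

126, 61, 20 bp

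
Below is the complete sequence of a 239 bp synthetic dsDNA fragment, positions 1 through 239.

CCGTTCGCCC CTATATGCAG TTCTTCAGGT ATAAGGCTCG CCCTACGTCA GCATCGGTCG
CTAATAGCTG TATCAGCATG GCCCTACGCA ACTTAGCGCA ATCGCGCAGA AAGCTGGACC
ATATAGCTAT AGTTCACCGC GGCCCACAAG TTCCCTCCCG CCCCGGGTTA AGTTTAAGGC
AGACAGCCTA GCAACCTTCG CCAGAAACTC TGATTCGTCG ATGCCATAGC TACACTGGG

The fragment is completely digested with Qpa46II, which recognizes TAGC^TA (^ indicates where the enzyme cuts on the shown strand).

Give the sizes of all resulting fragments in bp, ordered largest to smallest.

127, 103, 9 bp

Qpa46II sites (TAGCTA) start at positions 124, 227.
Qpa46II cuts after base 4 of each site, so after positions 127, 230.
Linear molecule, 2 cuts → 3 fragments:
  1–127 → 127 bp
  128–230 → 103 bp
  231–239 → 9 bp
Sorted largest to smallest: 127, 103, 9 bp.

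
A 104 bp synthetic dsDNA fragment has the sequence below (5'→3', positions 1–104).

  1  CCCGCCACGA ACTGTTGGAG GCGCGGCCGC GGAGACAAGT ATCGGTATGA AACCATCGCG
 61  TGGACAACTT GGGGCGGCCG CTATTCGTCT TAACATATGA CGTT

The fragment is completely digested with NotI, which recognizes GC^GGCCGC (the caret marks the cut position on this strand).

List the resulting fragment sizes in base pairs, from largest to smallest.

51, 29, 24 bp

NotI sites (GCGGCCGC) start at positions 23, 74.
NotI cuts after base 2 of each site, so after positions 24, 75.
Linear molecule, 2 cuts → 3 fragments:
  1–24 → 24 bp
  25–75 → 51 bp
  76–104 → 29 bp
Sorted largest to smallest: 51, 29, 24 bp.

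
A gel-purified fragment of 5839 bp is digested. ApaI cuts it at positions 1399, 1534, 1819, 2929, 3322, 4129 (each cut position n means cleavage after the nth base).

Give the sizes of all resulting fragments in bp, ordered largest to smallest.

1710, 1399, 1110, 807, 393, 285, 135 bp

Linear molecule, 6 cuts → 7 fragments:
  1399 − 0 = 1399 bp
  1534 − 1399 = 135 bp
  1819 − 1534 = 285 bp
  2929 − 1819 = 1110 bp
  3322 − 2929 = 393 bp
  4129 − 3322 = 807 bp
  5839 − 4129 = 1710 bp
Sorted largest to smallest: 1710, 1399, 1110, 807, 393, 285, 135 bp.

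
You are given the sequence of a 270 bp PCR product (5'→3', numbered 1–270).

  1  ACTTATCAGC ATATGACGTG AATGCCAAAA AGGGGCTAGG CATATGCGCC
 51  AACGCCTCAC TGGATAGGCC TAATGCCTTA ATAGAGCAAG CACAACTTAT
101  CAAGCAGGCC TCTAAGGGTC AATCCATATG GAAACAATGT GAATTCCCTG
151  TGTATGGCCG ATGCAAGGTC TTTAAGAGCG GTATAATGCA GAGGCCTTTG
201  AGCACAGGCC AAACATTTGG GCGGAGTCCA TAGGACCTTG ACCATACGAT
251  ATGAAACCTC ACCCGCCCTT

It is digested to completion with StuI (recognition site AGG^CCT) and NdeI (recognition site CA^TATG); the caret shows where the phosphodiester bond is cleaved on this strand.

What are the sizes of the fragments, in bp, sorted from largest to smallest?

StuI sites (AGGCCT) start at positions 66, 106, 192.
StuI cuts after base 3 of each site, so after positions 68, 108, 194.
NdeI sites (CATATG) start at positions 10, 41, 125.
NdeI cuts after base 2 of each site, so after positions 11, 42, 126.
Combined cut positions: 11, 42, 68, 108, 126, 194.
Linear molecule, 6 cuts → 7 fragments:
  1–11 → 11 bp
  12–42 → 31 bp
  43–68 → 26 bp
  69–108 → 40 bp
  109–126 → 18 bp
  127–194 → 68 bp
  195–270 → 76 bp
Sorted largest to smallest: 76, 68, 40, 31, 26, 18, 11 bp.

76, 68, 40, 31, 26, 18, 11 bp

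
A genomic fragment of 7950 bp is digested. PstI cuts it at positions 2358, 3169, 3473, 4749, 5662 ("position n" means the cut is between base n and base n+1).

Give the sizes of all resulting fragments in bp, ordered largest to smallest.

Linear molecule, 5 cuts → 6 fragments:
  2358 − 0 = 2358 bp
  3169 − 2358 = 811 bp
  3473 − 3169 = 304 bp
  4749 − 3473 = 1276 bp
  5662 − 4749 = 913 bp
  7950 − 5662 = 2288 bp
Sorted largest to smallest: 2358, 2288, 1276, 913, 811, 304 bp.

2358, 2288, 1276, 913, 811, 304 bp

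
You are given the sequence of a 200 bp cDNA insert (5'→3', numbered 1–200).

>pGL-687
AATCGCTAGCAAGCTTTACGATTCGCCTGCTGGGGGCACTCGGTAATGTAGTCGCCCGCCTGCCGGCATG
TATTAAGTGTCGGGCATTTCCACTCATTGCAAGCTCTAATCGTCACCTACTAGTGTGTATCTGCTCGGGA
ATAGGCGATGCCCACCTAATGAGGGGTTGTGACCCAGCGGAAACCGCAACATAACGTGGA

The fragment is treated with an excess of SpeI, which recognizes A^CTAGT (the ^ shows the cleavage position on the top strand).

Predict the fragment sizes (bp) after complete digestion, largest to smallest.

119, 81 bp

The SpeI site (ACTAGT) starts at position 119.
SpeI cuts after the first base of each site, so after position 119.
Linear molecule, 1 cut → 2 fragments:
  1–119 → 119 bp
  120–200 → 81 bp
Sorted largest to smallest: 119, 81 bp.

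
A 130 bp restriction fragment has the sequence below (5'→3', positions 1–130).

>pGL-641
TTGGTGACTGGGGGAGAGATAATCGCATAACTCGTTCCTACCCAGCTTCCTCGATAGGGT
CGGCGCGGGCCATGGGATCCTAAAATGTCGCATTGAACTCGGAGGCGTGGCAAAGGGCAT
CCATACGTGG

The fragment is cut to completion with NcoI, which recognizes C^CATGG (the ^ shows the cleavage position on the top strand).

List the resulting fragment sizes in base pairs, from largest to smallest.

The NcoI site (CCATGG) starts at position 70.
NcoI cuts after the first base of each site, so after position 70.
Linear molecule, 1 cut → 2 fragments:
  1–70 → 70 bp
  71–130 → 60 bp
Sorted largest to smallest: 70, 60 bp.

70, 60 bp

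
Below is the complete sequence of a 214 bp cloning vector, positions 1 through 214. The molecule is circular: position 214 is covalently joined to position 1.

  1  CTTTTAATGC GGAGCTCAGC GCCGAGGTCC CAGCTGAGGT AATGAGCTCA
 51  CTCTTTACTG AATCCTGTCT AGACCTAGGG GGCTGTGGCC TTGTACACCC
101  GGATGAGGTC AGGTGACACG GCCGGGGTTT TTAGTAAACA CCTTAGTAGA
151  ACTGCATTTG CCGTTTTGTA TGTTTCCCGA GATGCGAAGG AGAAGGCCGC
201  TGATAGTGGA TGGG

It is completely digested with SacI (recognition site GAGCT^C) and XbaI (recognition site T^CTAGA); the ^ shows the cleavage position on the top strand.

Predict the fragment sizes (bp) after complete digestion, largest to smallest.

162, 32, 20 bp

SacI sites (GAGCTC) start at positions 12, 44.
SacI cuts after base 5 of each site (before the last base), so after positions 16, 48.
The XbaI site (TCTAGA) starts at position 68.
XbaI cuts after the first base of each site, so after position 68.
Combined cut positions: 16, 48, 68.
Circular molecule, 3 cuts → 3 fragments:
  17–48 → 32 bp
  49–68 → 20 bp
  69–214 then 1–16 → 146 + 16 = 162 bp
Sorted largest to smallest: 162, 32, 20 bp.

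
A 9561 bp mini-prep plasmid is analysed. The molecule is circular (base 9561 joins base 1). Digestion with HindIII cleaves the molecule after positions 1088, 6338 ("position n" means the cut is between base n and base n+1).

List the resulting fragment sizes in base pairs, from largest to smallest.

5250, 4311 bp

Circular molecule, 2 cuts → 2 fragments:
  6338 − 1088 = 5250 bp
  wrap: 9561 − 6338 + 1088 = 4311 bp
Sorted largest to smallest: 5250, 4311 bp.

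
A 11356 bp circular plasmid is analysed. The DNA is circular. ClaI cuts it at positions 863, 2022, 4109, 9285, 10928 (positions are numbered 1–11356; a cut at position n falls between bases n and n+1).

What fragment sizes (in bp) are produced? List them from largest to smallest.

Circular molecule, 5 cuts → 5 fragments:
  2022 − 863 = 1159 bp
  4109 − 2022 = 2087 bp
  9285 − 4109 = 5176 bp
  10928 − 9285 = 1643 bp
  wrap: 11356 − 10928 + 863 = 1291 bp
Sorted largest to smallest: 5176, 2087, 1643, 1291, 1159 bp.

5176, 2087, 1643, 1291, 1159 bp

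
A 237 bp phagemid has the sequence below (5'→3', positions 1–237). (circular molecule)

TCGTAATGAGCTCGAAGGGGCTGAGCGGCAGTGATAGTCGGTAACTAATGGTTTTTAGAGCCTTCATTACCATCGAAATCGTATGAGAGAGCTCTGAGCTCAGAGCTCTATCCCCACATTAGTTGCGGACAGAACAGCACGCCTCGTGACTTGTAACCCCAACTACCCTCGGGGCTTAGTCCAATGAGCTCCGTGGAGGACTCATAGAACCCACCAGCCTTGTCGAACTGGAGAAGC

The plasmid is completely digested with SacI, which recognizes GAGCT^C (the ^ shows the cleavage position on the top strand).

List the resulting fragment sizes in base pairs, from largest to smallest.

83, 81, 59, 7, 7 bp

SacI sites (GAGCTC) start at positions 8, 89, 96, 103, 186.
SacI cuts after base 5 of each site (before the last base), so after positions 12, 93, 100, 107, 190.
Circular molecule, 5 cuts → 5 fragments:
  13–93 → 81 bp
  94–100 → 7 bp
  101–107 → 7 bp
  108–190 → 83 bp
  191–237 then 1–12 → 47 + 12 = 59 bp
Sorted largest to smallest: 83, 81, 59, 7, 7 bp.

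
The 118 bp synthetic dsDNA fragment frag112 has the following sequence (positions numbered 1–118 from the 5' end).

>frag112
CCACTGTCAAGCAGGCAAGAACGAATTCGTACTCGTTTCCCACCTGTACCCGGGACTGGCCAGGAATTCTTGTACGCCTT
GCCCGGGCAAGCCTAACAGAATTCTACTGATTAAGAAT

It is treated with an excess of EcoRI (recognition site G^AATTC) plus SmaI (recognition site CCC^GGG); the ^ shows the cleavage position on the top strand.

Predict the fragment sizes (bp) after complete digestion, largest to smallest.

28, 23, 20, 19, 15, 13 bp

EcoRI sites (GAATTC) start at positions 23, 64, 99.
EcoRI cuts after the first base of each site, so after positions 23, 64, 99.
SmaI sites (CCCGGG) start at positions 49, 82.
SmaI cuts after base 3 of each site, so after positions 51, 84.
Combined cut positions: 23, 51, 64, 84, 99.
Linear molecule, 5 cuts → 6 fragments:
  1–23 → 23 bp
  24–51 → 28 bp
  52–64 → 13 bp
  65–84 → 20 bp
  85–99 → 15 bp
  100–118 → 19 bp
Sorted largest to smallest: 28, 23, 20, 19, 15, 13 bp.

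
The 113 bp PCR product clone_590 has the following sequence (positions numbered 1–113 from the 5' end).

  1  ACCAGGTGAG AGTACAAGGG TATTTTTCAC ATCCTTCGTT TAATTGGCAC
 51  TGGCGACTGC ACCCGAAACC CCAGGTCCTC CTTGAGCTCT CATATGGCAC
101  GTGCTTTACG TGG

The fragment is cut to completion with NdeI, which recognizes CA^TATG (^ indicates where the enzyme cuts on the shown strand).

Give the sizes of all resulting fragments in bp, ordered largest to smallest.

The NdeI site (CATATG) starts at position 91.
NdeI cuts after base 2 of each site, so after position 92.
Linear molecule, 1 cut → 2 fragments:
  1–92 → 92 bp
  93–113 → 21 bp
Sorted largest to smallest: 92, 21 bp.

92, 21 bp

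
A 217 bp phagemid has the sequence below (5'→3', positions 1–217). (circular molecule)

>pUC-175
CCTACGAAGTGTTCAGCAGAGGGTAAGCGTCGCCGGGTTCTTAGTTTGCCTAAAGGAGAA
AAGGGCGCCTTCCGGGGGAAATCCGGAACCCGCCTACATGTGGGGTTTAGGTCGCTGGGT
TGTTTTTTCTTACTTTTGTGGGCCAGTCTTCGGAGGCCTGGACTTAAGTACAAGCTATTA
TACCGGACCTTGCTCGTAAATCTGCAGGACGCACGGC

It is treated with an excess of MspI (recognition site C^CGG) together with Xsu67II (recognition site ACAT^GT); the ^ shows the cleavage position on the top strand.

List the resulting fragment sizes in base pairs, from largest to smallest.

MspI sites (CCGG) start at positions 33, 72, 83, 183.
MspI cuts after the first base of each site, so after positions 33, 72, 83, 183.
The Xsu67II site (ACATGT) starts at position 96.
Xsu67II cuts after base 4 of each site, so after position 99.
Combined cut positions: 33, 72, 83, 99, 183.
Circular molecule, 5 cuts → 5 fragments:
  34–72 → 39 bp
  73–83 → 11 bp
  84–99 → 16 bp
  100–183 → 84 bp
  184–217 then 1–33 → 34 + 33 = 67 bp
Sorted largest to smallest: 84, 67, 39, 16, 11 bp.

84, 67, 39, 16, 11 bp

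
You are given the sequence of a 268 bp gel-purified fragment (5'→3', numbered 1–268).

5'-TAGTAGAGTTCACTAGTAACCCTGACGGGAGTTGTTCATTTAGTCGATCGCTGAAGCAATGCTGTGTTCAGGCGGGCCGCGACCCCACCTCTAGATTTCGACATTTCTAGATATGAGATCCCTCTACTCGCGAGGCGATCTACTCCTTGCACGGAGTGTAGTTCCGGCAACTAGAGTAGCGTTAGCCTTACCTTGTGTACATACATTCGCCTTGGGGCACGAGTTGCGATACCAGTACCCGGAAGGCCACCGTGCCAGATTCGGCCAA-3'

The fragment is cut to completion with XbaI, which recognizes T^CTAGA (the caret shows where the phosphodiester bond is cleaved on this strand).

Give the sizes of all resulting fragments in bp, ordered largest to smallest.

XbaI sites (TCTAGA) start at positions 90, 106.
XbaI cuts after the first base of each site, so after positions 90, 106.
Linear molecule, 2 cuts → 3 fragments:
  1–90 → 90 bp
  91–106 → 16 bp
  107–268 → 162 bp
Sorted largest to smallest: 162, 90, 16 bp.

162, 90, 16 bp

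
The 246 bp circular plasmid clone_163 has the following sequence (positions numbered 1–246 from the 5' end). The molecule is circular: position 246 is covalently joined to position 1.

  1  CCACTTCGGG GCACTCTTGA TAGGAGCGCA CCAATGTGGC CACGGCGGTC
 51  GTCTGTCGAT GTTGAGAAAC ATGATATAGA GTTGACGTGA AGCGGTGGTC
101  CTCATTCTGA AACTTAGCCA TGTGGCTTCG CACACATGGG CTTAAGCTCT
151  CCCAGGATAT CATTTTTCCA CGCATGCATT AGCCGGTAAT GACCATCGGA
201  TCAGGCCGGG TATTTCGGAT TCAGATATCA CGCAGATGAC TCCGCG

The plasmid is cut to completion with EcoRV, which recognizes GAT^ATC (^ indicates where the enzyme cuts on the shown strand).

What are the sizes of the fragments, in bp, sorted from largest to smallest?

EcoRV sites (GATATC) start at positions 156, 224.
EcoRV cuts after base 3 of each site, so after positions 158, 226.
Circular molecule, 2 cuts → 2 fragments:
  159–226 → 68 bp
  227–246 then 1–158 → 20 + 158 = 178 bp
Sorted largest to smallest: 178, 68 bp.

178, 68 bp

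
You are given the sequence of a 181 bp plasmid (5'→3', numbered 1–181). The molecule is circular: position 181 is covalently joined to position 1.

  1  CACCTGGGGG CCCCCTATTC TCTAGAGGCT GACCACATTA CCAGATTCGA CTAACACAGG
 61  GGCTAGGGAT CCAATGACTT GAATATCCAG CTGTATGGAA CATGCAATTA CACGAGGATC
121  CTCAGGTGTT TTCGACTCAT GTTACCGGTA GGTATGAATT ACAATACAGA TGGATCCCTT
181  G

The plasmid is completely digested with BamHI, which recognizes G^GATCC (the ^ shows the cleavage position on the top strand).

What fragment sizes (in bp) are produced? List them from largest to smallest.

BamHI sites (GGATCC) start at positions 67, 116, 172.
BamHI cuts after the first base of each site, so after positions 67, 116, 172.
Circular molecule, 3 cuts → 3 fragments:
  68–116 → 49 bp
  117–172 → 56 bp
  173–181 then 1–67 → 9 + 67 = 76 bp
Sorted largest to smallest: 76, 56, 49 bp.

76, 56, 49 bp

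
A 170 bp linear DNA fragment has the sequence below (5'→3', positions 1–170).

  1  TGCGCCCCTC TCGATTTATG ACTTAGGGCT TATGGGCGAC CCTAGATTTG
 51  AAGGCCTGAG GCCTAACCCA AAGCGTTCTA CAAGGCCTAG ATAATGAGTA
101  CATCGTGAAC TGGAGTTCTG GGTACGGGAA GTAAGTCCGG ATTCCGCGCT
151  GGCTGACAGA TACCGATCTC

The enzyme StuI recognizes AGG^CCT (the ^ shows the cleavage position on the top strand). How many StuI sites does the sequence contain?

3

AGGCCT occurs starting at positions 52, 59, 83.
StuI cuts at 3 sites.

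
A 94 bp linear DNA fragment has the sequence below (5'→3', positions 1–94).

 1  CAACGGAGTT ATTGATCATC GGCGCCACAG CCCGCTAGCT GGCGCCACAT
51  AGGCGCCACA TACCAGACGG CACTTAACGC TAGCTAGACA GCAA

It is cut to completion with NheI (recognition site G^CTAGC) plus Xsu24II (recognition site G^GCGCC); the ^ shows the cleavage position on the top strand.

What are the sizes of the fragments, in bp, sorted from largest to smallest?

27, 21, 15, 13, 11, 7 bp

NheI sites (GCTAGC) start at positions 34, 79.
NheI cuts after the first base of each site, so after positions 34, 79.
Xsu24II sites (GGCGCC) start at positions 21, 41, 52.
Xsu24II cuts after the first base of each site, so after positions 21, 41, 52.
Combined cut positions: 21, 34, 41, 52, 79.
Linear molecule, 5 cuts → 6 fragments:
  1–21 → 21 bp
  22–34 → 13 bp
  35–41 → 7 bp
  42–52 → 11 bp
  53–79 → 27 bp
  80–94 → 15 bp
Sorted largest to smallest: 27, 21, 15, 13, 11, 7 bp.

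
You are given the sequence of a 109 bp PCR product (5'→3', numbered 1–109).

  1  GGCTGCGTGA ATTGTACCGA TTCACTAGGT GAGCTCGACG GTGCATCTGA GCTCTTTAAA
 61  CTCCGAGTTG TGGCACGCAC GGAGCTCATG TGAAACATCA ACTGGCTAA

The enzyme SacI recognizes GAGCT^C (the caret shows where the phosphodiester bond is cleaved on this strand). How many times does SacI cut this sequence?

GAGCTC occurs starting at positions 31, 49, 82.
SacI cuts at 3 sites.

3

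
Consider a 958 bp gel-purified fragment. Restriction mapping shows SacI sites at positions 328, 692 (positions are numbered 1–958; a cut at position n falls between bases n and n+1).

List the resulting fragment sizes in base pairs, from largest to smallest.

364, 328, 266 bp

Linear molecule, 2 cuts → 3 fragments:
  328 − 0 = 328 bp
  692 − 328 = 364 bp
  958 − 692 = 266 bp
Sorted largest to smallest: 364, 328, 266 bp.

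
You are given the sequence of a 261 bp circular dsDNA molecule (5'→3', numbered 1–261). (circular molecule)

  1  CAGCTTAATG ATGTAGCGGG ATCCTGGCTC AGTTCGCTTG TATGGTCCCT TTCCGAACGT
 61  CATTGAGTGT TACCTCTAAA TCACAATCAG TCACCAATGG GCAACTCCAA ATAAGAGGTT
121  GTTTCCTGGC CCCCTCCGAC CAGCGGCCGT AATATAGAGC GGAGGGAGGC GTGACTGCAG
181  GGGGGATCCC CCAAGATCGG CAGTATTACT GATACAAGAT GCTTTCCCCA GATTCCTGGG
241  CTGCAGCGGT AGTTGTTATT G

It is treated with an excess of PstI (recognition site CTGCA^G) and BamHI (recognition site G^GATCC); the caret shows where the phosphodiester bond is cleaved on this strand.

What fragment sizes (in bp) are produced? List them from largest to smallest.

160, 61, 35, 5 bp

PstI sites (CTGCAG) start at positions 175, 241.
PstI cuts after base 5 of each site (before the last base), so after positions 179, 245.
BamHI sites (GGATCC) start at positions 19, 184.
BamHI cuts after the first base of each site, so after positions 19, 184.
Combined cut positions: 19, 179, 184, 245.
Circular molecule, 4 cuts → 4 fragments:
  20–179 → 160 bp
  180–184 → 5 bp
  185–245 → 61 bp
  246–261 then 1–19 → 16 + 19 = 35 bp
Sorted largest to smallest: 160, 61, 35, 5 bp.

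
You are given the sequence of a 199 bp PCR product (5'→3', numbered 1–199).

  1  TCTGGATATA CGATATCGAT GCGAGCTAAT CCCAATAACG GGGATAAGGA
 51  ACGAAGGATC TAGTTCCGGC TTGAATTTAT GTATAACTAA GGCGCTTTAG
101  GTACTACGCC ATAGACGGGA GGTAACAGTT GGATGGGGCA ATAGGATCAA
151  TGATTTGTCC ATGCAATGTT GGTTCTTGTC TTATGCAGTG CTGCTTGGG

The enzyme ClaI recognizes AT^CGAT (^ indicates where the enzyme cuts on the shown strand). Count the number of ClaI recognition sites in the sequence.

1

ATCGAT occurs starting at position 15.
ClaI cuts at 1 site.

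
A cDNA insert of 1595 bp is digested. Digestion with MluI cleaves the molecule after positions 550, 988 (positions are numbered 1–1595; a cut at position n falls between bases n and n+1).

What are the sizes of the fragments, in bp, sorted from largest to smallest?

607, 550, 438 bp

Linear molecule, 2 cuts → 3 fragments:
  550 − 0 = 550 bp
  988 − 550 = 438 bp
  1595 − 988 = 607 bp
Sorted largest to smallest: 607, 550, 438 bp.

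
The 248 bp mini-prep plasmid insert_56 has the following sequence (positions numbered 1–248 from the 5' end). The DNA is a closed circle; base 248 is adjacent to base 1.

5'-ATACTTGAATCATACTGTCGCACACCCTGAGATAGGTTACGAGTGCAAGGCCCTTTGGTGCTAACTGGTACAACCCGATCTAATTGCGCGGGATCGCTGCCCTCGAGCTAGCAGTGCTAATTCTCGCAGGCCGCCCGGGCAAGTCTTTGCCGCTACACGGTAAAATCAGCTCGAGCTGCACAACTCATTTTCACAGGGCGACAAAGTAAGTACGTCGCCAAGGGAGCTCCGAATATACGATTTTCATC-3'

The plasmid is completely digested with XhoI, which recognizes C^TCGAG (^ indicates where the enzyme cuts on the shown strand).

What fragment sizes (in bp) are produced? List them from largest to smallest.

180, 68 bp

XhoI sites (CTCGAG) start at positions 102, 170.
XhoI cuts after the first base of each site, so after positions 102, 170.
Circular molecule, 2 cuts → 2 fragments:
  103–170 → 68 bp
  171–248 then 1–102 → 78 + 102 = 180 bp
Sorted largest to smallest: 180, 68 bp.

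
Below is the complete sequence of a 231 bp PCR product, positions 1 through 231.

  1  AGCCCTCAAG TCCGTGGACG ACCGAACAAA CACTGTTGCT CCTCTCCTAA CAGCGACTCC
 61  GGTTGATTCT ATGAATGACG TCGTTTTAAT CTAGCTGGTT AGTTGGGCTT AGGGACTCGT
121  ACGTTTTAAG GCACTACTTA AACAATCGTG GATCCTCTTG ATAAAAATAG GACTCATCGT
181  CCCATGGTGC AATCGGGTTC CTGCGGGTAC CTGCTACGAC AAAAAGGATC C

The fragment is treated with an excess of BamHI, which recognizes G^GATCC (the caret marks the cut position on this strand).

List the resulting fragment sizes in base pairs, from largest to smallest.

BamHI sites (GGATCC) start at positions 150, 226.
BamHI cuts after the first base of each site, so after positions 150, 226.
Linear molecule, 2 cuts → 3 fragments:
  1–150 → 150 bp
  151–226 → 76 bp
  227–231 → 5 bp
Sorted largest to smallest: 150, 76, 5 bp.

150, 76, 5 bp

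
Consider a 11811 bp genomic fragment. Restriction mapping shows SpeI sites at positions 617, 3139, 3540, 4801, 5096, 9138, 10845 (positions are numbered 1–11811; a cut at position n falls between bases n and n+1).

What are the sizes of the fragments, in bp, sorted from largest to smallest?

Linear molecule, 7 cuts → 8 fragments:
  617 − 0 = 617 bp
  3139 − 617 = 2522 bp
  3540 − 3139 = 401 bp
  4801 − 3540 = 1261 bp
  5096 − 4801 = 295 bp
  9138 − 5096 = 4042 bp
  10845 − 9138 = 1707 bp
  11811 − 10845 = 966 bp
Sorted largest to smallest: 4042, 2522, 1707, 1261, 966, 617, 401, 295 bp.

4042, 2522, 1707, 1261, 966, 617, 401, 295 bp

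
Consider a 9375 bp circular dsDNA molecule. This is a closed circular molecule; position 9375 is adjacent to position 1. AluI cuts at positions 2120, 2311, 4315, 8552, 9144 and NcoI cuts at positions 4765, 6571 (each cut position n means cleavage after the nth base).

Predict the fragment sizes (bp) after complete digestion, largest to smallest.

Combined cut positions (sorted): 2120, 2311, 4315, 4765, 6571, 8552, 9144.
Circular molecule, 7 cuts → 7 fragments:
  2311 − 2120 = 191 bp
  4315 − 2311 = 2004 bp
  4765 − 4315 = 450 bp
  6571 − 4765 = 1806 bp
  8552 − 6571 = 1981 bp
  9144 − 8552 = 592 bp
  wrap: 9375 − 9144 + 2120 = 2351 bp
Sorted largest to smallest: 2351, 2004, 1981, 1806, 592, 450, 191 bp.

2351, 2004, 1981, 1806, 592, 450, 191 bp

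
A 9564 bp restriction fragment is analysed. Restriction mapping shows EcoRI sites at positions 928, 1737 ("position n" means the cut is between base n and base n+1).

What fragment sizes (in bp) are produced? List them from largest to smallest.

7827, 928, 809 bp

Linear molecule, 2 cuts → 3 fragments:
  928 − 0 = 928 bp
  1737 − 928 = 809 bp
  9564 − 1737 = 7827 bp
Sorted largest to smallest: 7827, 928, 809 bp.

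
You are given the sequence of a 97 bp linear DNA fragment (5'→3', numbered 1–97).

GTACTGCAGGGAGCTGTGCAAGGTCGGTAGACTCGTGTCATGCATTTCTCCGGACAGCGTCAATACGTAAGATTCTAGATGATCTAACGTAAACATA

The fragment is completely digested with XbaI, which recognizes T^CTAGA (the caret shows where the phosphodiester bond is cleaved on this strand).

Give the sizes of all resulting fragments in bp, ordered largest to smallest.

The XbaI site (TCTAGA) starts at position 74.
XbaI cuts after the first base of each site, so after position 74.
Linear molecule, 1 cut → 2 fragments:
  1–74 → 74 bp
  75–97 → 23 bp
Sorted largest to smallest: 74, 23 bp.

74, 23 bp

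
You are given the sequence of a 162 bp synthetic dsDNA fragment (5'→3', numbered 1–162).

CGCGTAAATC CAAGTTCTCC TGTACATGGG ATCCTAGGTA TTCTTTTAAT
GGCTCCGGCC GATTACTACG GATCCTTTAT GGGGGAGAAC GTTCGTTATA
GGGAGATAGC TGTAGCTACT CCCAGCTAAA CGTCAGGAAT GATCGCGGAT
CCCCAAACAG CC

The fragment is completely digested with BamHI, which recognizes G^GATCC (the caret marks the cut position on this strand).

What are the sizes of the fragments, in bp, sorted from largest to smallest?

BamHI sites (GGATCC) start at positions 29, 70, 147.
BamHI cuts after the first base of each site, so after positions 29, 70, 147.
Linear molecule, 3 cuts → 4 fragments:
  1–29 → 29 bp
  30–70 → 41 bp
  71–147 → 77 bp
  148–162 → 15 bp
Sorted largest to smallest: 77, 41, 29, 15 bp.

77, 41, 29, 15 bp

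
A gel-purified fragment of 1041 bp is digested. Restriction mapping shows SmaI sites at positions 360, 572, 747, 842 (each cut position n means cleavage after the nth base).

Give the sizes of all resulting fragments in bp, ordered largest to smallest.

Linear molecule, 4 cuts → 5 fragments:
  360 − 0 = 360 bp
  572 − 360 = 212 bp
  747 − 572 = 175 bp
  842 − 747 = 95 bp
  1041 − 842 = 199 bp
Sorted largest to smallest: 360, 212, 199, 175, 95 bp.

360, 212, 199, 175, 95 bp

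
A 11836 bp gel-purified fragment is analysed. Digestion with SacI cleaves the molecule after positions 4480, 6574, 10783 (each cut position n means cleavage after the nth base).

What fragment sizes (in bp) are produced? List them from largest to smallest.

4480, 4209, 2094, 1053 bp

Linear molecule, 3 cuts → 4 fragments:
  4480 − 0 = 4480 bp
  6574 − 4480 = 2094 bp
  10783 − 6574 = 4209 bp
  11836 − 10783 = 1053 bp
Sorted largest to smallest: 4480, 4209, 2094, 1053 bp.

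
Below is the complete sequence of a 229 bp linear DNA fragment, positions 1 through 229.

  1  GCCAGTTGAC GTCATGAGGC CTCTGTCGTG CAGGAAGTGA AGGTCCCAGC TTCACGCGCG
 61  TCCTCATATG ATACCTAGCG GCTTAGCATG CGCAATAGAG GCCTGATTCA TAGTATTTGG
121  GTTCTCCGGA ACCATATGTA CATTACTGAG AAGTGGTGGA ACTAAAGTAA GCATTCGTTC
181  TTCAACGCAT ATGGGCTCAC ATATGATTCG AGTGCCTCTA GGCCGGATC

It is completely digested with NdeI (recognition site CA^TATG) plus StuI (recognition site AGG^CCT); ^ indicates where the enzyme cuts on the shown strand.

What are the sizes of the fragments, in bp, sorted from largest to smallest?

NdeI sites (CATATG) start at positions 65, 133, 188, 200.
NdeI cuts after base 2 of each site, so after positions 66, 134, 189, 201.
StuI sites (AGGCCT) start at positions 17, 99.
StuI cuts after base 3 of each site, so after positions 19, 101.
Combined cut positions: 19, 66, 101, 134, 189, 201.
Linear molecule, 6 cuts → 7 fragments:
  1–19 → 19 bp
  20–66 → 47 bp
  67–101 → 35 bp
  102–134 → 33 bp
  135–189 → 55 bp
  190–201 → 12 bp
  202–229 → 28 bp
Sorted largest to smallest: 55, 47, 35, 33, 28, 19, 12 bp.

55, 47, 35, 33, 28, 19, 12 bp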